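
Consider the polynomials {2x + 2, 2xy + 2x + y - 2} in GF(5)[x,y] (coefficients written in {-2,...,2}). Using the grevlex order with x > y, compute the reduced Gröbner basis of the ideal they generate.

This is the nonlinear analogue of row-reducing a linear system.

f_1 = 2x + 2, LT = x.
f_2 = 2xy + 2x + y - 2, LT = xy.

S(f_1,f_2): lcm = xy. S = -x - 2y + 1.
  reduce S modulo (f_1, f_2):
  remainder -2y + 2 ≠ 0; add g_3 = -2y + 2 to the basis.

The other S-polynomials (S(f_1,g_3), S(f_2,g_3)) all reduce to 0 modulo the current basis, so we have a Gröbner basis.
Inter-reduce: drop elements whose leading term is divisible by another's, tail-reduce, and make monic.

G = {x + 1, y - 1}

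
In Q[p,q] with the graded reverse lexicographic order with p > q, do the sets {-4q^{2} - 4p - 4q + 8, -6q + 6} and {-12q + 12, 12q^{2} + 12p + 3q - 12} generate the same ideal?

Equality of ideals is decidable: compute both reduced Gröbner bases (unique for the ordering) and check whether they agree.
Buchberger on the first generating set:
f_1 = -4q^{2} - 4p - 4q + 8, LT = q^{2}.
f_2 = -6q + 6, LT = q.

S(f_1,f_2): lcm = q^{2}. S = p + 2q - 2.
  leading term p: no divisor's leading term divides it; move p to the remainder.
  leading term q: subtract (-\tfrac{1}{3})·f_2 from 2q - 2 → 0
  remainder p ≠ 0; add g_3 = p to the basis.

The other S-polynomials (S(f_1,g_3), S(f_2,g_3)) all reduce to 0 modulo the current basis, so we have a Gröbner basis.
Inter-reduce: drop elements whose leading term is divisible by another's, tail-reduce, and make monic.
Reduced Gröbner basis: {p, q - 1}.

Buchberger on the second generating set:
h_1 = -12q + 12, LT = q.
h_2 = 12q^{2} + 12p + 3q - 12, LT = q^{2}.

S(h_1,h_2): lcm = q^{2}. S = -p - \tfrac{5}{4}q + 1.
  leading term p: no divisor's leading term divides it; move -p to the remainder.
  leading term q: subtract (\tfrac{5}{48})·h_1 from -\tfrac{5}{4}q + 1 → -\tfrac{1}{4}
  leading term 1: no divisor's leading term divides it; move -\tfrac{1}{4} to the remainder.
  remainder -p - \tfrac{1}{4} ≠ 0; add k_3 = -p - \tfrac{1}{4} to the basis.

The other S-polynomials (S(h_1,k_3), S(h_2,k_3)) all reduce to 0 modulo the current basis, so we have a Gröbner basis.
Inter-reduce: drop elements whose leading term is divisible by another's, tail-reduce, and make monic.
Reduced Gröbner basis: {p + \tfrac{1}{4}, q - 1}.

These differ, so the ideals are not equal.

No, the ideals differ.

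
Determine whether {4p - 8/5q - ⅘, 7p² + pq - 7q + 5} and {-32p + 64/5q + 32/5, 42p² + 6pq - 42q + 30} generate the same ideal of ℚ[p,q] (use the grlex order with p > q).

Yes, the ideals are equal.

Two ideals are equal iff their reduced Gröbner bases coincide (the reduced basis is unique for a fixed ordering).
Buchberger on the first generating set:
f_1 = 4p - 8/5q - ⅘, LT = p.
f_2 = 7p² + pq - 7q + 5, LT = p².

S(f_1,f_2): lcm = p². S = -19/35pq - ⅕p + q - 5/7.
  leading term pq: subtract (-19/140q)·f_1 from -19/35pq - ⅕p + q - 5/7 → -38/175q² - ⅕p + 156/175q - 5/7
  leading term q²: no divisor's leading term divides it; move -38/175q² to the remainder.
  leading term p: subtract (-1/20)·f_1 from -⅕p + 156/175q - 5/7 → 142/175q - 132/175
  leading term q: no divisor's leading term divides it; move 142/175q to the remainder.
  leading term 1: no divisor's leading term divides it; move -132/175 to the remainder.
  remainder -38/175q² + 142/175q - 132/175 ≠ 0; add g_3 = -38/175q² + 142/175q - 132/175 to the basis.

S(f_1,g_3): leading monomials are coprime, so the S-polynomial reduces to 0 (Buchberger's first criterion).
S(f_2,g_3): leading monomials are coprime, so the S-polynomial reduces to 0 (Buchberger's first criterion).
Every S-polynomial of the final basis reduces to 0, so we have a Gröbner basis.
Inter-reduce: drop elements whose leading term is divisible by another's, tail-reduce, and make monic.
Reduced Gröbner basis: {q² - 71/19q + 66/19, p - ⅖q - ⅕}.

Buchberger on the second generating set:
h_1 = -32p + 64/5q + 32/5, LT = p.
h_2 = 42p² + 6pq - 42q + 30, LT = p².

S(h_1,h_2): lcm = p². S = -19/35pq - ⅕p + q - 5/7.
  leading term pq: subtract (19/1120q)·h_1 from -19/35pq - ⅕p + q - 5/7 → -38/175q² - ⅕p + 156/175q - 5/7
  leading term q²: no divisor's leading term divides it; move -38/175q² to the remainder.
  leading term p: subtract (1/160)·h_1 from -⅕p + 156/175q - 5/7 → 142/175q - 132/175
  leading term q: no divisor's leading term divides it; move 142/175q to the remainder.
  leading term 1: no divisor's leading term divides it; move -132/175 to the remainder.
  remainder -38/175q² + 142/175q - 132/175 ≠ 0; add k_3 = -38/175q² + 142/175q - 132/175 to the basis.

S(h_1,k_3): leading monomials are coprime, so the S-polynomial reduces to 0 (Buchberger's first criterion).
S(h_2,k_3): leading monomials are coprime, so the S-polynomial reduces to 0 (Buchberger's first criterion).
Every S-polynomial of the final basis reduces to 0, so we have a Gröbner basis.
Inter-reduce: drop elements whose leading term is divisible by another's, tail-reduce, and make monic.
Reduced Gröbner basis: {q² - 71/19q + 66/19, p - ⅖q - ⅕}.

These coincide, so the ideals are equal.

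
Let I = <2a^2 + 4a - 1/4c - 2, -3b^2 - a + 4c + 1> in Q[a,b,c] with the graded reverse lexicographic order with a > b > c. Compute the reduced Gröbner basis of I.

G = {a^2 + 2a - 1/8c - 1, b^2 + 1/3a - 4/3c - 1/3}

This is the nonlinear analogue of row-reducing a linear system.

f_1 = 2a^2 + 4a - 1/4c - 2, LT = a^2.
f_2 = -3b^2 - a + 4c + 1, LT = b^2.

The S-polynomials (S(f_1,f_2)) all reduce to 0 modulo the current basis, so we have a Gröbner basis.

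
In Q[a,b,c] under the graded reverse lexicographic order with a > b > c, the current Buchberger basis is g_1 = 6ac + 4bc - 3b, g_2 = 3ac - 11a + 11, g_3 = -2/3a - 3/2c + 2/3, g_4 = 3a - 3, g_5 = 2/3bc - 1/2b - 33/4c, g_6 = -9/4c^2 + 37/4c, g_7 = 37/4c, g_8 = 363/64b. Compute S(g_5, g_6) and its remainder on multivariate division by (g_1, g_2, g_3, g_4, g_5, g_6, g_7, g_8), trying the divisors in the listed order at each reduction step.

lcm(LM(g_5), LM(g_6)) = bc^2.
S = (lcm/LT(g_5))·g_5 − (lcm/LT(g_6))·g_6 = 121/36bc - 99/8c^2.
Reduce S modulo (g_1, g_2, g_3, g_4, g_5, g_6, g_7, g_8) in that order:
  leading term bc: subtract (121/24)·g_5 from 121/36bc - 99/8c^2 → -99/8c^2 + 121/48b + 1331/32c
  leading term c^2: subtract (11/2)·g_6 from -99/8c^2 + 121/48b + 1331/32c → 121/48b - 297/32c
  leading term b: subtract (4/9)·g_8 from 121/48b - 297/32c → -297/32c
  leading term c: subtract (-297/296)·g_7 from -297/32c → 0
The remainder is 0, so this S-polynomial contributes no new basis element.

S(g_5, g_6) = 121/36bc - 99/8c^2; remainder on division = 0.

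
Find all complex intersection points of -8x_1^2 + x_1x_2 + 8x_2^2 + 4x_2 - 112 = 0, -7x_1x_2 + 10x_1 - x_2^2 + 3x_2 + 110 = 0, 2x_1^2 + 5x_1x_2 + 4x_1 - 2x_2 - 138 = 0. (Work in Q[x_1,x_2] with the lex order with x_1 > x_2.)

Compute a lex Gröbner basis by Buchberger's algorithm.
f_1 = -8x_1^2 + x_1x_2 + 8x_2^2 + 4x_2 - 112, LT = x_1^2.
f_2 = -7x_1x_2 + 10x_1 - x_2^2 + 3x_2 + 110, LT = x_1x_2.
f_3 = 2x_1^2 + 5x_1x_2 + 4x_1 - 2x_2 - 138, LT = x_1^2.

S(f_1,f_2): lcm = x_1^2x_2. S = 10/7x_1^2 - 15/56x_1x_2^2 + 3/7x_1x_2 + 110/7x_1 - x_2^3 - 1/2x_2^2 + 14x_2.
  leading term x_1^2: subtract (-5/28)·f_1 from 10/7x_1^2 - 15/56x_1x_2^2 + 3/7x_1x_2 + 110/7x_1 - x_2^3 - 1/2x_2^2 + 14x_2 → -15/56x_1x_2^2 + 17/28x_1x_2 + 110/7x_1 - x_2^3 + 13/14x_2^2 + 103/7x_2 - 20
  leading term x_1x_2^2: subtract (15/392x_2)·f_2 from -15/56x_1x_2^2 + 17/28x_1x_2 + 110/7x_1 - x_2^3 + 13/14x_2^2 + 103/7x_2 - 20 → 11/49x_1x_2 + 110/7x_1 - 377/392x_2^3 + 319/392x_2^2 + 2059/196x_2 - 20
  leading term x_1x_2: subtract (-11/343)·f_2 from 11/49x_1x_2 + 110/7x_1 - 377/392x_2^3 + 319/392x_2^2 + 2059/196x_2 - 20 → 5500/343x_1 - 377/392x_2^3 + 2145/2744x_2^2 + 14545/1372x_2 - 5650/343
  leading term x_1: no divisor's leading term divides it; move 5500/343x_1 to the remainder.
  leading term x_2^3: no divisor's leading term divides it; move -377/392x_2^3 to the remainder.
  leading term x_2^2: no divisor's leading term divides it; move 2145/2744x_2^2 to the remainder.
  leading term x_2: no divisor's leading term divides it; move 14545/1372x_2 to the remainder.
  leading term 1: no divisor's leading term divides it; move -5650/343 to the remainder.
  remainder 5500/343x_1 - 377/392x_2^3 + 2145/2744x_2^2 + 14545/1372x_2 - 5650/343 ≠ 0; add h_4 = 5500/343x_1 - 377/392x_2^3 + 2145/2744x_2^2 + 14545/1372x_2 - 5650/343 to the basis.

S(f_1,f_3): lcm = x_1^2. S = -21/8x_1x_2 - 2x_1 - x_2^2 + 1/2x_2 + 83.
  leading term x_1x_2: subtract (3/8)·f_2 from -21/8x_1x_2 - 2x_1 - x_2^2 + 1/2x_2 + 83 → -23/4x_1 - 5/8x_2^2 - 5/8x_2 + 167/4
  leading term x_1: subtract (-7889/22000)·h_4 from -23/4x_1 - 5/8x_2^2 - 5/8x_2 + 167/4 → -60697/176000x_2^3 - 1103/3200x_2^2 + 55907/17600x_2 + 15771/440
  leading term x_2^3: no divisor's leading term divides it; move -60697/176000x_2^3 to the remainder.
  leading term x_2^2: no divisor's leading term divides it; move -1103/3200x_2^2 to the remainder.
  leading term x_2: no divisor's leading term divides it; move 55907/17600x_2 to the remainder.
  leading term 1: no divisor's leading term divides it; move 15771/440 to the remainder.
  remainder -60697/176000x_2^3 - 1103/3200x_2^2 + 55907/17600x_2 + 15771/440 ≠ 0; add h_5 = -60697/176000x_2^3 - 1103/3200x_2^2 + 55907/17600x_2 + 15771/440 to the basis.

S(f_2,f_3): lcm = x_1^2x_2. S = -10/7x_1^2 - 33/14x_1x_2^2 - 17/7x_1x_2 - 110/7x_1 + x_2^2 + 69x_2.
  leading term x_1^2: subtract (5/28)·f_1 from -10/7x_1^2 - 33/14x_1x_2^2 - 17/7x_1x_2 - 110/7x_1 + x_2^2 + 69x_2 → -33/14x_1x_2^2 - 73/28x_1x_2 - 110/7x_1 - 3/7x_2^2 + 478/7x_2 + 20
  leading term x_1x_2^2: subtract (33/98x_2)·f_2 from -33/14x_1x_2^2 - 73/28x_1x_2 - 110/7x_1 - 3/7x_2^2 + 478/7x_2 + 20 → -1171/196x_1x_2 - 110/7x_1 + 33/98x_2^3 - 141/98x_2^2 + 1531/49x_2 + 20
  leading term x_1x_2: subtract (1171/1372)·f_2 from -1171/196x_1x_2 - 110/7x_1 + 33/98x_2^3 - 141/98x_2^2 + 1531/49x_2 + 20 → -16635/686x_1 + 33/98x_2^3 - 803/1372x_2^2 + 39355/1372x_2 - 50685/686
  leading term x_1: subtract (-3327/2200)·h_4 from -16635/686x_1 + 33/98x_2^3 - 803/1372x_2^2 + 39355/1372x_2 - 50685/686 → -19671/17600x_2^3 + 191/320x_2^2 + 78701/1760x_2 - 4347/44
  leading term x_2^3: subtract (196710/60697)·h_5 from -19671/17600x_2^3 + 191/320x_2^2 + 78701/1760x_2 - 4347/44 → 104032/60697x_2^2 + 2089300/60697x_2 - 1863900/8671
  leading term x_2^2: no divisor's leading term divides it; move 104032/60697x_2^2 to the remainder.
  leading term x_2: no divisor's leading term divides it; move 2089300/60697x_2 to the remainder.
  leading term 1: no divisor's leading term divides it; move -1863900/8671 to the remainder.
  remainder 104032/60697x_2^2 + 2089300/60697x_2 - 1863900/8671 ≠ 0; add h_6 = 104032/60697x_2^2 + 2089300/60697x_2 - 1863900/8671 to the basis.

S(f_2,h_5): lcm = x_1x_2^3. S = -147375/60697x_1x_2^2 + 559070/60697x_1x_2 + 901200/8671x_1 + 1/7x_2^4 - 3/7x_2^3 - 110/7x_2^2.
  leading term x_1x_2^2: subtract (147375/424879x_2)·f_2 from -147375/60697x_1x_2^2 + 559070/60697x_1x_2 + 901200/8671x_1 + 1/7x_2^4 - 3/7x_2^3 - 110/7x_2^2 → 2439740/424879x_1x_2 + 901200/8671x_1 + 1/7x_2^4 - 34716/424879x_2^3 - 7118795/424879x_2^2 - 16211250/424879x_2
  leading term x_1x_2: subtract (-2439740/2974153)·f_2 from 2439740/424879x_1x_2 + 901200/8671x_1 + 1/7x_2^4 - 34716/424879x_2^3 - 7118795/424879x_2^2 - 16211250/424879x_2 → 333509000/2974153x_1 + 1/7x_2^4 - 34716/424879x_2^3 - 52271305/2974153x_2^2 - 106159530/2974153x_2 + 268371400/2974153
  leading term x_1: subtract (60638/8671)·h_4 from 333509000/2974153x_1 + 1/7x_2^4 - 34716/424879x_2^3 - 52271305/2974153x_2^2 - 106159530/2974153x_2 + 268371400/2974153 → 1/7x_2^4 + 1613057/242788x_2^3 - 5594275/242788x_2^2 - 13332835/121394x_2 + 12468900/60697
  leading term x_2^4: subtract (-176000/424879x_2)·h_5 from 1/7x_2^4 + 1613057/242788x_2^3 - 5594275/242788x_2^2 - 13332835/121394x_2 + 12468900/60697 → 29307/4508x_2^3 - 36923645/1699516x_2^2 - 1647205/17342x_2 + 12468900/60697
  leading term x_2^3: subtract (-1289508000/68405519)·h_5 from 29307/4508x_2^3 - 36923645/1699516x_2^2 - 1647205/17342x_2 + 12468900/60697 → -1930654000/68405519x_2^2 - 2401234000/68405519x_2 + 8610360000/9772217
  leading term x_2^2: subtract (-120665875/7327754)·h_6 from -1930654000/68405519x_2^2 - 2401234000/68405519x_2 + 8610360000/9772217 → 104922089250/197325947x_2 - 524610446250/197325947
  leading term x_2: no divisor's leading term divides it; move 104922089250/197325947x_2 to the remainder.
  leading term 1: no divisor's leading term divides it; move -524610446250/197325947 to the remainder.
  remainder 104922089250/197325947x_2 - 524610446250/197325947 ≠ 0; add h_7 = 104922089250/197325947x_2 - 524610446250/197325947 to the basis.

The other S-polynomials (S(f_1,h_4), S(f_2,h_4), S(f_3,h_4), S(f_1,h_5), S(f_3,h_5), S(h_4,h_5), S(f_1,h_6), S(f_2,h_6), S(f_3,h_6), S(h_4,h_6), S(h_5,h_6), S(f_1,h_7), S(f_2,h_7), S(f_3,h_7), S(h_4,h_7), S(h_5,h_7), S(h_6,h_7)) all reduce to 0 modulo the current basis, so we have a Gröbner basis.
Inter-reduce: drop elements whose leading term is divisible by another's, tail-reduce, and make monic.
Reduced Gröbner basis: {x_1 - 4, x_2 - 5}.

From the last basis element, x_2 - 5 = 0, so x_2 takes values in {5}. Each choice, substituted upward through the basis, yields the corresponding point(s) of the solution set.
  x_2 = 5: the earlier basis element becomes x_1 - 4 = 0, giving x_1 = 4 — point (4, 5).
Each listed point satisfies every original equation (direct substitution).

{(4, 5)}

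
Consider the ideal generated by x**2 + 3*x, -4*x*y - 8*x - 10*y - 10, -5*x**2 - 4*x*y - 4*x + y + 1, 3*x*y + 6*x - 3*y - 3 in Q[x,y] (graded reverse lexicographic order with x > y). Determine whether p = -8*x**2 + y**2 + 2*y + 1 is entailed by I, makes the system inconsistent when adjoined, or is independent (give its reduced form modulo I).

-8*x**2 + y**2 + 2*y + 1 lies in I (it reduces to 0).

First compute the reduced Gröbner basis of I by Buchberger's algorithm.
f_1 = x**2 + 3*x, LT = x**2.
f_2 = -4*x*y - 8*x - 10*y - 10, LT = x*y.
f_3 = -5*x**2 - 4*x*y - 4*x + y + 1, LT = x**2.
f_4 = 3*x*y + 6*x - 3*y - 3, LT = x*y.

S(f_1,f_2): lcm = x**2*y. S = -2*x**2 + 1/2*x*y - 5/2*x.
  reduce S modulo (f_1, f_2, f_3, f_4):
  remainder 5/2*x - 5/4*y - 5/4 ≠ 0; add h_5 = 5/2*x - 5/4*y - 5/4 to the basis.

S(f_1,f_3): lcm = x**2. S = -4/5*x*y + 11/5*x + 1/5*y + 1/5.
  reduce S modulo (f_1, f_2, f_3, f_4, h_5):
  remainder 41/10*y + 41/10 ≠ 0; add h_6 = 41/10*y + 41/10 to the basis.

The other S-polynomials (S(f_1,f_4), S(f_2,f_3), S(f_2,f_4), S(f_3,f_4), S(f_1,h_5), S(f_2,h_5), S(f_3,h_5), S(f_4,h_5), S(f_1,h_6), S(f_2,h_6), S(f_3,h_6), S(f_4,h_6), S(h_5,h_6)) all reduce to 0 modulo the current basis, so we have a Gröbner basis.
Inter-reduce: drop elements whose leading term is divisible by another's, tail-reduce, and make monic.
Reduced Gröbner basis: {x, y + 1}.
Label its elements g_1 = x, g_2 = y + 1.

Reduce p = -8*x**2 + y**2 + 2*y + 1 modulo G:
  leading term x**2: subtract (-8*x)·g_1 from -8*x**2 + y**2 + 2*y + 1 → y**2 + 2*y + 1
  leading term y**2: subtract (y)·g_2 from y**2 + 2*y + 1 → y + 1
  leading term y: subtract (1)·g_2 from y + 1 → 0
  normal form = 0.
Since the normal form is 0, p ∈ I.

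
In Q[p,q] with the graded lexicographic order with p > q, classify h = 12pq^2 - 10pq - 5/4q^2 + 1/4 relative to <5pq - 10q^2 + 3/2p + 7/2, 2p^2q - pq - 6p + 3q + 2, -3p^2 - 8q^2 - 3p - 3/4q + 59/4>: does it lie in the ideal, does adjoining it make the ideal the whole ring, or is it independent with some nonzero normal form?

First compute the reduced Gröbner basis of I by Buchberger's algorithm.
f_1 = 5pq - 10q^2 + 3/2p + 7/2, LT = pq.
f_2 = 2p^2q - pq - 6p + 3q + 2, LT = p^2q.
f_3 = -3p^2 - 8q^2 - 3p - 3/4q + 59/4, LT = p^2.

S(f_1,f_2): lcm = p^2q. S = -2pq^2 + 3/10p^2 + 1/2pq + 37/10p - 3/2q - 1.
  reduce S modulo (f_1, f_2, f_3):
  remainder -4q^3 + 7/5q^2 + 307/100p - 7/40q - 59/200 ≠ 0; add k_4 = -4q^3 + 7/5q^2 + 307/100p - 7/40q - 59/200 to the basis.

S(f_1,f_3): lcm = p^2q. S = -2pq^2 - 8/3q^3 + 3/10p^2 - pq - 1/4q^2 + 7/10p + 59/12q.
  reduce S modulo (f_1, f_2, f_3, k_4):
  remainder -251/60q^2 - 1379/300p + 98/15q + 337/150 ≠ 0; add k_5 = -251/60q^2 - 1379/300p + 98/15q + 337/150 to the basis.

S(f_1,k_4): lcm = pq^3. S = -2q^4 + 13/20pq^2 + 307/400p^2 - 7/160pq + 7/10q^2 - 59/800p.
  reduce S modulo (f_1, f_2, f_3, k_4, k_5):
  remainder 31338139/6024000p - 9282361/1204800q + 7536833/3012000 ≠ 0; add k_6 = 31338139/6024000p - 9282361/1204800q + 7536833/3012000 to the basis.

S(f_2,k_4): lcm = p^2q^3. S = 7/20p^2q^2 - 1/2pq^3 + 307/400p^3 - 7/160p^2q - 3pq^2 + 3/2q^3 - 59/800p^2 + q^2.
  reduce S modulo (f_1, f_2, f_3, k_4, k_5, k_6):
  remainder 759376943/60169226880q - 759376943/60169226880 ≠ 0; add k_7 = 759376943/60169226880q - 759376943/60169226880 to the basis.

The other S-polynomials (S(f_2,f_3), S(f_3,k_4), S(f_1,k_5), S(f_2,k_5), S(f_3,k_5), S(k_4,k_5), S(f_1,k_6), S(f_2,k_6), S(f_3,k_6), S(k_4,k_6), S(k_5,k_6), S(f_1,k_7), S(f_2,k_7), S(f_3,k_7), S(k_4,k_7), S(k_5,k_7), S(k_6,k_7)) all reduce to 0 modulo the current basis, so we have a Gröbner basis.
Inter-reduce: drop elements whose leading term is divisible by another's, tail-reduce, and make monic.
Reduced Gröbner basis: {p - 1, q - 1}.
Label its elements g_1 = p - 1, g_2 = q - 1.

Reduce h = 12pq^2 - 10pq - 5/4q^2 + 1/4 modulo G:
  leading term pq^2: subtract (12q^2)·g_1 from 12pq^2 - 10pq - 5/4q^2 + 1/4 → -10pq + 43/4q^2 + 1/4
  leading term pq: subtract (-10q)·g_1 from -10pq + 43/4q^2 + 1/4 → 43/4q^2 - 10q + 1/4
  leading term q^2: subtract (43/4q)·g_2 from 43/4q^2 - 10q + 1/4 → 3/4q + 1/4
  leading term q: subtract (3/4)·g_2 from 3/4q + 1/4 → 1
  leading term 1: no divisor's leading term divides it; move 1 to the remainder.
  normal form = 1.
The normal form is nonzero, so h ∉ I. Since h minus its normal form lies in I, I + (h) = I + (r) where r = 1; decide whether this ideal is the whole ring.
Here r = 1 is a nonzero constant, hence a unit: 1 ∈ I + (h), the Gröbner basis of I + (h) is {1}, and the enlarged system has no common solution — adjoining h is inconsistent.

The remainder on division by a Gröbner basis is unique — it is the normal form.

Adjoining 12pq^2 - 10pq - 5/4q^2 + 1/4 makes the ideal the whole ring: the system is inconsistent.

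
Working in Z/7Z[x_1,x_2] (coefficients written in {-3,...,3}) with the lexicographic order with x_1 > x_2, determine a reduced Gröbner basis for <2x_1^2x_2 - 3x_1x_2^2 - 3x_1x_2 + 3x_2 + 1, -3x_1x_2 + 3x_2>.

G = {x_1 - 1, x_2^2 - 3x_2 + 2}

This is the nonlinear analogue of row-reducing a linear system.

f_1 = 2x_1^2x_2 - 3x_1x_2^2 - 3x_1x_2 + 3x_2 + 1, LT = x_1^2x_2.
f_2 = -3x_1x_2 + 3x_2, LT = x_1x_2.

S(f_1,f_2): lcm = x_1^2x_2. S = 2x_1x_2^2 + 3x_1x_2 - 2x_2 - 3.
  leading term x_1x_2^2: subtract (-3x_2)·f_2 from 2x_1x_2^2 + 3x_1x_2 - 2x_2 - 3 → 3x_1x_2 + 2x_2^2 - 2x_2 - 3
  leading term x_1x_2: subtract (-1)·f_2 from 3x_1x_2 + 2x_2^2 - 2x_2 - 3 → 2x_2^2 + x_2 - 3
  leading term x_2^2: no divisor's leading term divides it; move 2x_2^2 to the remainder.
  leading term x_2: no divisor's leading term divides it; move x_2 to the remainder.
  leading term 1: no divisor's leading term divides it; move -3 to the remainder.
  remainder 2x_2^2 + x_2 - 3 ≠ 0; add g_3 = 2x_2^2 + x_2 - 3 to the basis.

S(f_1,g_3): lcm = x_1^2x_2^2. S = 3x_1^2x_2 - 2x_1^2 + 2x_1x_2^3 + 2x_1x_2^2 - 2x_2^2 - 3x_2.
  leading term x_1^2x_2: subtract (-2)·f_1 from 3x_1^2x_2 - 2x_1^2 + 2x_1x_2^3 + 2x_1x_2^2 - 2x_2^2 - 3x_2 → -2x_1^2 + 2x_1x_2^3 + 3x_1x_2^2 + x_1x_2 - 2x_2^2 + 3x_2 + 2
  leading term x_1^2: no divisor's leading term divides it; move -2x_1^2 to the remainder.
  leading term x_1x_2^3: subtract (-3x_2^2)·f_2 from 2x_1x_2^3 + 3x_1x_2^2 + x_1x_2 - 2x_2^2 + 3x_2 + 2 → 3x_1x_2^2 + x_1x_2 + 2x_2^3 - 2x_2^2 + 3x_2 + 2
  leading term x_1x_2^2: subtract (-x_2)·f_2 from 3x_1x_2^2 + x_1x_2 + 2x_2^3 - 2x_2^2 + 3x_2 + 2 → x_1x_2 + 2x_2^3 + x_2^2 + 3x_2 + 2
  leading term x_1x_2: subtract (2)·f_2 from x_1x_2 + 2x_2^3 + x_2^2 + 3x_2 + 2 → 2x_2^3 + x_2^2 - 3x_2 + 2
  leading term x_2^3: subtract (x_2)·g_3 from 2x_2^3 + x_2^2 - 3x_2 + 2 → 2
  leading term 1: no divisor's leading term divides it; move 2 to the remainder.
  remainder -2x_1^2 + 2 ≠ 0; add g_4 = -2x_1^2 + 2 to the basis.

S(f_2,g_3): lcm = x_1x_2^2. S = 3x_1x_2 - 2x_1 - x_2^2.
  leading term x_1x_2: subtract (-1)·f_2 from 3x_1x_2 - 2x_1 - x_2^2 → -2x_1 - x_2^2 + 3x_2
  leading term x_1: no divisor's leading term divides it; move -2x_1 to the remainder.
  leading term x_2^2: subtract (3)·g_3 from -x_2^2 + 3x_2 → 2
  leading term 1: no divisor's leading term divides it; move 2 to the remainder.
  remainder -2x_1 + 2 ≠ 0; add g_5 = -2x_1 + 2 to the basis.

The other S-polynomials (S(f_1,g_4), S(f_2,g_4), S(g_3,g_4), S(f_1,g_5), S(f_2,g_5), S(g_3,g_5), S(g_4,g_5)) all reduce to 0 modulo the current basis, so we have a Gröbner basis.
Inter-reduce: drop elements whose leading term is divisible by another's, tail-reduce, and make monic.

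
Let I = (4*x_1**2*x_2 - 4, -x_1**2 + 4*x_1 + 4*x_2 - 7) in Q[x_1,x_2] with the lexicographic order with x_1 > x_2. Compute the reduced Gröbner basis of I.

f_1 = 4*x_1**2*x_2 - 4, LT = x_1**2*x_2.
f_2 = -x_1**2 + 4*x_1 + 4*x_2 - 7, LT = x_1**2.

S(f_1,f_2): lcm = x_1**2*x_2. S = 4*x_1*x_2 + 4*x_2**2 - 7*x_2 - 1.
  leading term x_1*x_2: no divisor's leading term divides it; move 4*x_1*x_2 to the remainder.
  leading term x_2**2: no divisor's leading term divides it; move 4*x_2**2 to the remainder.
  leading term x_2: no divisor's leading term divides it; move -7*x_2 to the remainder.
  leading term 1: no divisor's leading term divides it; move -1 to the remainder.
  remainder 4*x_1*x_2 + 4*x_2**2 - 7*x_2 - 1 ≠ 0; add g_3 = 4*x_1*x_2 + 4*x_2**2 - 7*x_2 - 1 to the basis.

S(f_1,g_3): lcm = x_1**2*x_2. S = -x_1*x_2**2 + 7/4*x_1*x_2 + 1/4*x_1 - 1.
  leading term x_1*x_2**2: subtract (-1/4*x_2)·g_3 from -x_1*x_2**2 + 7/4*x_1*x_2 + 1/4*x_1 - 1 → 7/4*x_1*x_2 + 1/4*x_1 + x_2**3 - 7/4*x_2**2 - 1/4*x_2 - 1
  leading term x_1*x_2: subtract (7/16)·g_3 from 7/4*x_1*x_2 + 1/4*x_1 + x_2**3 - 7/4*x_2**2 - 1/4*x_2 - 1 → 1/4*x_1 + x_2**3 - 7/2*x_2**2 + 45/16*x_2 - 9/16
  leading term x_1: no divisor's leading term divides it; move 1/4*x_1 to the remainder.
  leading term x_2**3: no divisor's leading term divides it; move x_2**3 to the remainder.
  leading term x_2**2: no divisor's leading term divides it; move -7/2*x_2**2 to the remainder.
  leading term x_2: no divisor's leading term divides it; move 45/16*x_2 to the remainder.
  leading term 1: no divisor's leading term divides it; move -9/16 to the remainder.
  remainder 1/4*x_1 + x_2**3 - 7/2*x_2**2 + 45/16*x_2 - 9/16 ≠ 0; add g_4 = 1/4*x_1 + x_2**3 - 7/2*x_2**2 + 45/16*x_2 - 9/16 to the basis.

S(f_1,g_4): lcm = x_1**2*x_2. S = -4*x_1*x_2**4 + 14*x_1*x_2**3 - 45/4*x_1*x_2**2 + 9/4*x_1*x_2 - 1.
  leading term x_1*x_2**4: subtract (-x_2**3)·g_3 from -4*x_1*x_2**4 + 14*x_1*x_2**3 - 45/4*x_1*x_2**2 + 9/4*x_1*x_2 - 1 → 14*x_1*x_2**3 - 45/4*x_1*x_2**2 + 9/4*x_1*x_2 + 4*x_2**5 - 7*x_2**4 - x_2**3 - 1
  leading term x_1*x_2**3: subtract (7/2*x_2**2)·g_3 from 14*x_1*x_2**3 - 45/4*x_1*x_2**2 + 9/4*x_1*x_2 + 4*x_2**5 - 7*x_2**4 - x_2**3 - 1 → -45/4*x_1*x_2**2 + 9/4*x_1*x_2 + 4*x_2**5 - 21*x_2**4 + 47/2*x_2**3 + 7/2*x_2**2 - 1
  leading term x_1*x_2**2: subtract (-45/16*x_2)·g_3 from -45/4*x_1*x_2**2 + 9/4*x_1*x_2 + 4*x_2**5 - 21*x_2**4 + 47/2*x_2**3 + 7/2*x_2**2 - 1 → 9/4*x_1*x_2 + 4*x_2**5 - 21*x_2**4 + 139/4*x_2**3 - 259/16*x_2**2 - 45/16*x_2 - 1
  leading term x_1*x_2: subtract (9/16)·g_3 from 9/4*x_1*x_2 + 4*x_2**5 - 21*x_2**4 + 139/4*x_2**3 - 259/16*x_2**2 - 45/16*x_2 - 1 → 4*x_2**5 - 21*x_2**4 + 139/4*x_2**3 - 295/16*x_2**2 + 9/8*x_2 - 7/16
  leading term x_2**5: no divisor's leading term divides it; move 4*x_2**5 to the remainder.
  leading term x_2**4: no divisor's leading term divides it; move -21*x_2**4 to the remainder.
  leading term x_2**3: no divisor's leading term divides it; move 139/4*x_2**3 to the remainder.
  leading term x_2**2: no divisor's leading term divides it; move -295/16*x_2**2 to the remainder.
  leading term x_2: no divisor's leading term divides it; move 9/8*x_2 to the remainder.
  leading term 1: no divisor's leading term divides it; move -7/16 to the remainder.
  remainder 4*x_2**5 - 21*x_2**4 + 139/4*x_2**3 - 295/16*x_2**2 + 9/8*x_2 - 7/16 ≠ 0; add g_5 = 4*x_2**5 - 21*x_2**4 + 139/4*x_2**3 - 295/16*x_2**2 + 9/8*x_2 - 7/16 to the basis.

S(f_2,g_4): lcm = x_1**2. S = -4*x_1*x_2**3 + 14*x_1*x_2**2 - 45/4*x_1*x_2 - 7/4*x_1 - 4*x_2 + 7.
  leading term x_1*x_2**3: subtract (-x_2**2)·g_3 from -4*x_1*x_2**3 + 14*x_1*x_2**2 - 45/4*x_1*x_2 - 7/4*x_1 - 4*x_2 + 7 → 14*x_1*x_2**2 - 45/4*x_1*x_2 - 7/4*x_1 + 4*x_2**4 - 7*x_2**3 - x_2**2 - 4*x_2 + 7
  leading term x_1*x_2**2: subtract (7/2*x_2)·g_3 from 14*x_1*x_2**2 - 45/4*x_1*x_2 - 7/4*x_1 + 4*x_2**4 - 7*x_2**3 - x_2**2 - 4*x_2 + 7 → -45/4*x_1*x_2 - 7/4*x_1 + 4*x_2**4 - 21*x_2**3 + 47/2*x_2**2 - 1/2*x_2 + 7
  leading term x_1*x_2: subtract (-45/16)·g_3 from -45/4*x_1*x_2 - 7/4*x_1 + 4*x_2**4 - 21*x_2**3 + 47/2*x_2**2 - 1/2*x_2 + 7 → -7/4*x_1 + 4*x_2**4 - 21*x_2**3 + 139/4*x_2**2 - 323/16*x_2 + 67/16
  leading term x_1: subtract (-7)·g_4 from -7/4*x_1 + 4*x_2**4 - 21*x_2**3 + 139/4*x_2**2 - 323/16*x_2 + 67/16 → 4*x_2**4 - 14*x_2**3 + 41/4*x_2**2 - 1/2*x_2 + 1/4
  leading term x_2**4: no divisor's leading term divides it; move 4*x_2**4 to the remainder.
  leading term x_2**3: no divisor's leading term divides it; move -14*x_2**3 to the remainder.
  leading term x_2**2: no divisor's leading term divides it; move 41/4*x_2**2 to the remainder.
  leading term x_2: no divisor's leading term divides it; move -1/2*x_2 to the remainder.
  leading term 1: no divisor's leading term divides it; move 1/4 to the remainder.
  remainder 4*x_2**4 - 14*x_2**3 + 41/4*x_2**2 - 1/2*x_2 + 1/4 ≠ 0; add g_6 = 4*x_2**4 - 14*x_2**3 + 41/4*x_2**2 - 1/2*x_2 + 1/4 to the basis.

The other S-polynomials (S(f_2,g_3), S(g_3,g_4), S(f_1,g_5), S(f_2,g_5), S(g_3,g_5), S(g_4,g_5), S(f_1,g_6), S(f_2,g_6), S(g_3,g_6), S(g_4,g_6), S(g_5,g_6)) all reduce to 0 modulo the current basis, so we have a Gröbner basis.
Inter-reduce: drop elements whose leading term is divisible by another's, tail-reduce, and make monic.

G = {x_1 + 4*x_2**3 - 14*x_2**2 + 45/4*x_2 - 9/4, x_2**4 - 7/2*x_2**3 + 41/16*x_2**2 - 1/8*x_2 + 1/16}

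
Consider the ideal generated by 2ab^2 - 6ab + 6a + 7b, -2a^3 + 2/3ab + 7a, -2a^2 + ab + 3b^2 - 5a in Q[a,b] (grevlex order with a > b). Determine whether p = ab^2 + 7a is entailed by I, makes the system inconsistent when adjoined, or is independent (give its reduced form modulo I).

First compute the reduced Gröbner basis of I by Buchberger's algorithm.
f_1 = 2ab^2 - 6ab + 6a + 7b, LT = ab^2.
f_2 = -2a^3 + 2/3ab + 7a, LT = a^3.
f_3 = -2a^2 + ab + 3b^2 - 5a, LT = a^2.

S(f_1,f_2): lcm = a^3b^2. S = -3a^3b + 1/3ab^3 + 3a^3 + 7/2a^2b + 7/2ab^2.
  reduce S modulo (f_1, f_2, f_3):
  remainder 21/4b^3 - 7/2ab - 7/6b^2 - 21/4a - 147/8b ≠ 0; add h_4 = 21/4b^3 - 7/2ab - 7/6b^2 - 21/4a - 147/8b to the basis.

S(f_1,f_3): lcm = a^2b^2. S = 1/2ab^3 + 3/2b^4 - 3a^2b - 5/2ab^2 + 3a^2 + 7/2ab.
  reduce S modulo (f_1, f_2, f_3, h_4):
  remainder 47/9ab + 191/27b^2 - 43/6a - 28/3b ≠ 0; add h_5 = 47/9ab + 191/27b^2 - 43/6a - 28/3b to the basis.

S(f_2,f_3): lcm = a^3. S = 1/2a^2b + 3/2ab^2 - 5/2a^2 - 1/3ab - 7/2a.
  reduce S modulo (f_1, f_2, f_3, h_4, h_5):
  remainder -3187/423b^2 + 847/376a + 161/94b ≠ 0; add h_6 = -3187/423b^2 + 847/376a + 161/94b to the basis.

S(f_1,h_4): lcm = ab^3. S = 2/3a^2b - 25/9ab^2 + a^2 + 13/2ab + 7/2b^2.
  reduce S modulo (f_1, f_2, f_3, h_4, h_5, h_6):
  remainder 466955/76488a + 323267/28683b ≠ 0; add h_7 = 466955/76488a + 323267/28683b to the basis.

S(f_1,h_5): lcm = ab^2. S = -191/141b^3 - 153/94ab + 84/47b^2 + 3a + 7/2b.
  reduce S modulo (f_1, f_2, f_3, h_4, h_5, h_6, h_7):
  remainder -349877871/87787540b ≠ 0; add h_8 = -349877871/87787540b to the basis.

The other S-polynomials (S(f_2,h_4), S(f_3,h_4), S(f_2,h_5), S(f_3,h_5), S(h_4,h_5), S(f_1,h_6), S(f_2,h_6), S(f_3,h_6), S(h_4,h_6), S(h_5,h_6), S(f_1,h_7), S(f_2,h_7), S(f_3,h_7), S(h_4,h_7), S(h_5,h_7), S(h_6,h_7), S(f_1,h_8), S(f_2,h_8), S(f_3,h_8), S(h_4,h_8), S(h_5,h_8), S(h_6,h_8), S(h_7,h_8)) all reduce to 0 modulo the current basis, so we have a Gröbner basis.
Inter-reduce: drop elements whose leading term is divisible by another's, tail-reduce, and make monic.
Reduced Gröbner basis: {a, b}.
Label its elements g_1 = a, g_2 = b.

Reduce p = ab^2 + 7a modulo G:
  leading term ab^2: subtract (b^2)·g_1 from ab^2 + 7a → 7a
  leading term a: subtract (7)·g_1 from 7a → 0
  normal form = 0.
Since the normal form is 0, p ∈ I.

ab^2 + 7a lies in I (it reduces to 0).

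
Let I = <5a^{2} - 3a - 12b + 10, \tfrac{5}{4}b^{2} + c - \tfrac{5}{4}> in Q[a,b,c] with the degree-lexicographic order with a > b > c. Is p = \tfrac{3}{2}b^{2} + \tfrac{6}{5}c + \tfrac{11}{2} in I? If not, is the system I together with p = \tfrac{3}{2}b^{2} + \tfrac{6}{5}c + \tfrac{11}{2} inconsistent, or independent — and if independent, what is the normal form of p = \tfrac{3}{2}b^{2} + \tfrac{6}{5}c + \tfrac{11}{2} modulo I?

Adjoining \tfrac{3}{2}b^{2} + \tfrac{6}{5}c + \tfrac{11}{2} makes the ideal the whole ring: the system is inconsistent.

First compute the reduced Gröbner basis of I by Buchberger's algorithm.
f_1 = 5a^{2} - 3a - 12b + 10, LT = a^{2}.
f_2 = \tfrac{5}{4}b^{2} + c - \tfrac{5}{4}, LT = b^{2}.

The S-polynomials (S(f_1,f_2)) all reduce to 0 modulo the current basis, so we have a Gröbner basis.
Inter-reduce: drop elements whose leading term is divisible by another's, tail-reduce, and make monic.
Reduced Gröbner basis: {a^{2} - \tfrac{3}{5}a - \tfrac{12}{5}b + 2, b^{2} + \tfrac{4}{5}c - 1}.
Label its elements g_1 = a^{2} - \tfrac{3}{5}a - \tfrac{12}{5}b + 2, g_2 = b^{2} + \tfrac{4}{5}c - 1.

Reduce p = \tfrac{3}{2}b^{2} + \tfrac{6}{5}c + \tfrac{11}{2} modulo G:
  leading term b^{2}: subtract (\tfrac{3}{2})·g_2 from \tfrac{3}{2}b^{2} + \tfrac{6}{5}c + \tfrac{11}{2} → 7
  leading term 1: no divisor's leading term divides it; move 7 to the remainder.
  normal form = 7.
The normal form is nonzero, so p ∉ I. Since p minus its normal form lies in I, I + (p) = I + (r) where r = 7; decide whether this ideal is the whole ring.
Here r = 7 is a nonzero constant, hence a unit: 1 ∈ I + (p), the Gröbner basis of I + (p) is {1}, and the enlarged system has no common solution — adjoining p is inconsistent.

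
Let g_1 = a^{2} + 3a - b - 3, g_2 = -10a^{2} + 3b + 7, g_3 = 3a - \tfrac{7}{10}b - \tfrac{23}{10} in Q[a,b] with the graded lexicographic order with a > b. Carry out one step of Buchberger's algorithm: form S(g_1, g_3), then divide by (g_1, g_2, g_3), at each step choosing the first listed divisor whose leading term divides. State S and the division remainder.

lcm(LM(g_1), LM(g_3)) = a^{2}.
S = (lcm/LT(g_1))·g_1 − (lcm/LT(g_3))·g_3 = \tfrac{7}{30}ab + \tfrac{113}{30}a - b - 3.
Reduce S modulo (g_1, g_2, g_3) in that order:
  leading term ab: subtract (\tfrac{7}{90}b)·g_3 from \tfrac{7}{30}ab + \tfrac{113}{30}a - b - 3 → \tfrac{49}{900}b^{2} + \tfrac{113}{30}a - \tfrac{739}{900}b - 3
  leading term b^{2}: no divisor's leading term divides it; move \tfrac{49}{900}b^{2} to the remainder.
  leading term a: subtract (\tfrac{113}{90})·g_3 from \tfrac{113}{30}a - \tfrac{739}{900}b - 3 → \tfrac{13}{225}b - \tfrac{101}{900}
  leading term b: no divisor's leading term divides it; move \tfrac{13}{225}b to the remainder.
  leading term 1: no divisor's leading term divides it; move -\tfrac{101}{900} to the remainder.
The remainder \tfrac{49}{900}b^{2} + \tfrac{13}{225}b - \tfrac{101}{900} is nonzero, so it would be added as the next basis element.

S(g_1, g_3) = \tfrac{7}{30}ab + \tfrac{113}{30}a - b - 3; remainder on division = \tfrac{49}{900}b^{2} + \tfrac{13}{225}b - \tfrac{101}{900}.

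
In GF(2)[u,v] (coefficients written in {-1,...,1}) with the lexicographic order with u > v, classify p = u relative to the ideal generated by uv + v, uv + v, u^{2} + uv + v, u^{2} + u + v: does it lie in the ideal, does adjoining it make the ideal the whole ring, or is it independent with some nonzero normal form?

First compute the reduced Gröbner basis of I by Buchberger's algorithm.
f_1 = uv + v, LT = uv.
f_2 = uv + v, LT = uv.
f_3 = u^{2} + uv + v, LT = u^{2}.
f_4 = u^{2} + u + v, LT = u^{2}.

S(f_1,f_3): lcm = u^{2}v. S = uv^{2} + uv + v^{2}.
  reduce S modulo (f_1, f_2, f_3, f_4):
  remainder v ≠ 0; add h_5 = v to the basis.

S(f_3,f_4): lcm = u^{2}. S = uv + u.
  reduce S modulo (f_1, f_2, f_3, f_4, h_5):
  remainder u ≠ 0; add h_6 = u to the basis.

The other S-polynomials (S(f_1,f_2), S(f_1,f_4), S(f_2,f_3), S(f_2,f_4), S(f_1,h_5), S(f_2,h_5), S(f_3,h_5), S(f_4,h_5), S(f_1,h_6), S(f_2,h_6), S(f_3,h_6), S(f_4,h_6), S(h_5,h_6)) all reduce to 0 modulo the current basis, so we have a Gröbner basis.
Inter-reduce: drop elements whose leading term is divisible by another's, tail-reduce, and make monic.
Reduced Gröbner basis: {u, v}.
Label its elements g_1 = u, g_2 = v.

Reduce p = u modulo G:
  leading term u: subtract (1)·g_1 from u → 0
  normal form = 0.
Since the normal form is 0, p ∈ I.

u lies in I (it reduces to 0).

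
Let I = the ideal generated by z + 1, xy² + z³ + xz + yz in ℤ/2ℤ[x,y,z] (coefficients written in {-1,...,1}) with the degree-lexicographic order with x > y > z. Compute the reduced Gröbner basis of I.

f_1 = z + 1, LT = z.
f_2 = xy² + z³ + xz + yz, LT = xy².

S(f_1,f_2): leading monomials are coprime, so the S-polynomial reduces to 0 (Buchberger's first criterion).
Every S-polynomial of the final basis reduces to 0, so we have a Gröbner basis.

G = {xy² + x + y + 1, z + 1}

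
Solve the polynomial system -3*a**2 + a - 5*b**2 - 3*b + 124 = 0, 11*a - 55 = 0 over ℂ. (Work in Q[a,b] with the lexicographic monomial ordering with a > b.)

{(5, -18/5), (5, 3)}

Compute a lex Gröbner basis by Buchberger's algorithm.
f_1 = -3*a**2 + a - 5*b**2 - 3*b + 124, LT = a**2.
f_2 = 11*a - 55, LT = a.

S(f_1,f_2): lcm = a**2. S = 14/3*a + 5/3*b**2 + b - 124/3.
  leading term a: subtract (14/33)·f_2 from 14/3*a + 5/3*b**2 + b - 124/3 → 5/3*b**2 + b - 18
  leading term b**2: no divisor's leading term divides it; move 5/3*b**2 to the remainder.
  leading term b: no divisor's leading term divides it; move b to the remainder.
  leading term 1: no divisor's leading term divides it; move -18 to the remainder.
  remainder 5/3*b**2 + b - 18 ≠ 0; add h_3 = 5/3*b**2 + b - 18 to the basis.

S(f_1,h_3): leading monomials are coprime, so the S-polynomial reduces to 0 (Buchberger's first criterion).
S(f_2,h_3): leading monomials are coprime, so the S-polynomial reduces to 0 (Buchberger's first criterion).
Every S-polynomial of the final basis reduces to 0, so we have a Gröbner basis.
Inter-reduce: drop elements whose leading term is divisible by another's, tail-reduce, and make monic.
Reduced Gröbner basis: {a - 5, b**2 + 3/5*b - 54/5}.

Since the basis is lex-ordered, b**2 + 3/5*b - 54/5 is univariate in b. Its roots are {-18/5, 3}. Back-substituting each root into the other basis elements fixes the other coordinates.
  b = -18/5: the earlier basis element becomes a - 5 = 0, giving a = 5 — point (5, -18/5).
  b = 3: the earlier basis element becomes a - 5 = 0, giving a = 5 — point (5, 3).
Check: every point annihilates each of the original generators.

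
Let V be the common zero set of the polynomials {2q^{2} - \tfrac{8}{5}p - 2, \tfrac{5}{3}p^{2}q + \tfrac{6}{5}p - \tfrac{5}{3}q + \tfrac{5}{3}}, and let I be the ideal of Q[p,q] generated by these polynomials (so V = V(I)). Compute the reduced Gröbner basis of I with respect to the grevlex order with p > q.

G = {p^{3} + \tfrac{5}{4}p^{2} + \tfrac{9}{10}pq - p + \tfrac{5}{4}q - \tfrac{5}{4}, p^{2}q + \tfrac{18}{25}p - q + 1, q^{2} - \tfrac{4}{5}p - 1}

f_1 = 2q^{2} - \tfrac{8}{5}p - 2, LT = q^{2}.
f_2 = \tfrac{5}{3}p^{2}q + \tfrac{6}{5}p - \tfrac{5}{3}q + \tfrac{5}{3}, LT = p^{2}q.

S(f_1,f_2): lcm = p^{2}q^{2}. S = -\tfrac{4}{5}p^{3} - p^{2} - \tfrac{18}{25}pq + q^{2} - q.
  reduce S modulo (f_1, f_2):
  remainder -\tfrac{4}{5}p^{3} - p^{2} - \tfrac{18}{25}pq + \tfrac{4}{5}p - q + 1 ≠ 0; add g_3 = -\tfrac{4}{5}p^{3} - p^{2} - \tfrac{18}{25}pq + \tfrac{4}{5}p - q + 1 to the basis.

The other S-polynomials (S(f_1,g_3), S(f_2,g_3)) all reduce to 0 modulo the current basis, so we have a Gröbner basis.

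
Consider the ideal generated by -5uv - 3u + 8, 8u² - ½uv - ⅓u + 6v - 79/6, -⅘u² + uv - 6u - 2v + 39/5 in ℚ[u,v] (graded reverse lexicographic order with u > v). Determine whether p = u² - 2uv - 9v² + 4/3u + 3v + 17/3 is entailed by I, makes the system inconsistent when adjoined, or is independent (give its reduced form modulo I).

u² - 2uv - 9v² + 4/3u + 3v + 17/3 lies in I (it reduces to 0).

First compute the reduced Gröbner basis of I by Buchberger's algorithm.
f_1 = -5uv - 3u + 8, LT = uv.
f_2 = 8u² - ½uv - ⅓u + 6v - 79/6, LT = u².
f_3 = -⅘u² + uv - 6u - 2v + 39/5, LT = u².

S(f_1,f_2): lcm = u²v. S = 1/16uv² + ⅗u² + 1/24uv - ¾v² - 8/5u + 79/48v.
  reduce S modulo (f_1, f_2, f_3):
  remainder -¾v² - 8/5u + 311/240v + 253/240 ≠ 0; add h_4 = -¾v² - 8/5u + 311/240v + 253/240 to the basis.

S(f_1,f_3): lcm = u²v. S = 5/4uv² + ⅗u² - 15/2uv - 5/2v² - 8/5u + 39/4v.
  reduce S modulo (f_1, f_2, f_3, h_4):
  remainder 10423/1200u + 2513/360v - 56399/3600 ≠ 0; add h_5 = 10423/1200u + 2513/360v - 56399/3600 to the basis.

S(f_2,f_3): lcm = u². S = 19/16uv - 181/24u - 7/4v + 389/48.
  reduce S modulo (f_1, f_2, f_3, h_4, h_5):
  remainder 523565/107208v - 523565/107208 ≠ 0; add h_6 = 523565/107208v - 523565/107208 to the basis.

The other S-polynomials (S(f_1,h_4), S(f_2,h_4), S(f_3,h_4), S(f_1,h_5), S(f_2,h_5), S(f_3,h_5), S(h_4,h_5), S(f_1,h_6), S(f_2,h_6), S(f_3,h_6), S(h_4,h_6), S(h_5,h_6)) all reduce to 0 modulo the current basis, so we have a Gröbner basis.
Inter-reduce: drop elements whose leading term is divisible by another's, tail-reduce, and make monic.
Reduced Gröbner basis: {u - 1, v - 1}.
Label its elements g_1 = u - 1, g_2 = v - 1.

Reduce p = u² - 2uv - 9v² + 4/3u + 3v + 17/3 modulo G:
  leading term u²: subtract (u)·g_1 from u² - 2uv - 9v² + 4/3u + 3v + 17/3 → -2uv - 9v² + 7/3u + 3v + 17/3
  leading term uv: subtract (-2v)·g_1 from -2uv - 9v² + 7/3u + 3v + 17/3 → -9v² + 7/3u + v + 17/3
  leading term v²: subtract (-9v)·g_2 from -9v² + 7/3u + v + 17/3 → 7/3u - 8v + 17/3
  leading term u: subtract (7/3)·g_1 from 7/3u - 8v + 17/3 → -8v + 8
  leading term v: subtract (-8)·g_2 from -8v + 8 → 0
  normal form = 0.
Since the normal form is 0, p ∈ I.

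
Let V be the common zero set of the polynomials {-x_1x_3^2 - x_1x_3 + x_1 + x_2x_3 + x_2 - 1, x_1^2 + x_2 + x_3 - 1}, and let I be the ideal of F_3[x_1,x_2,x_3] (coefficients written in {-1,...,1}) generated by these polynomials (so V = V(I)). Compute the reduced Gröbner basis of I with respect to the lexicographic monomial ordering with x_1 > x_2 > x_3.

G = {x_1^2 + x_2 + x_3 - 1, x_1x_2 - x_1x_3 + x_2^2x_3 + x_2^2 + x_2x_3^3 + x_2x_3^2 - x_2x_3 - x_2 + x_3^4 + x_3^2 + x_3, x_1x_3^2 + x_1x_3 - x_1 - x_2x_3 - x_2 + 1, x_2^2x_3^2 - x_2^2x_3 + x_2^2 + x_2x_3^4 - x_2x_3^3 - x_2x_3^2 - x_2x_3 - x_2 + x_3^5 + x_3^4 - x_3^2}

f_1 = -x_1x_3^2 - x_1x_3 + x_1 + x_2x_3 + x_2 - 1, LT = x_1x_3^2.
f_2 = x_1^2 + x_2 + x_3 - 1, LT = x_1^2.

S(f_1,f_2): lcm = x_1^2x_3^2. S = x_1^2x_3 - x_1^2 - x_1x_2x_3 - x_1x_2 + x_1 - x_2x_3^2 - x_3^3 + x_3^2.
  reduce S modulo (f_1, f_2):
  remainder -x_1x_2x_3 - x_1x_2 + x_1 - x_2x_3^2 - x_2x_3 + x_2 - x_3^3 - x_3 - 1 ≠ 0; add g_3 = -x_1x_2x_3 - x_1x_2 + x_1 - x_2x_3^2 - x_2x_3 + x_2 - x_3^3 - x_3 - 1 to the basis.

S(f_1,g_3): lcm = x_1x_2x_3^2. S = -x_1x_2 + x_1x_3 - x_2^2x_3 - x_2^2 - x_2x_3^3 - x_2x_3^2 + x_2x_3 + x_2 - x_3^4 - x_3^2 - x_3.
  reduce S modulo (f_1, f_2, g_3):
  remainder -x_1x_2 + x_1x_3 - x_2^2x_3 - x_2^2 - x_2x_3^3 - x_2x_3^2 + x_2x_3 + x_2 - x_3^4 - x_3^2 - x_3 ≠ 0; add g_4 = -x_1x_2 + x_1x_3 - x_2^2x_3 - x_2^2 - x_2x_3^3 - x_2x_3^2 + x_2x_3 + x_2 - x_3^4 - x_3^2 - x_3 to the basis.

S(f_1,g_4): lcm = x_1x_2x_3^2. S = x_1x_2x_3 - x_1x_2 + x_1x_3^3 - x_2^2x_3^3 - x_2^2x_3^2 - x_2^2x_3 - x_2^2 - x_2x_3^5 - x_2x_3^4 + x_2x_3^3 + x_2x_3^2 + x_2 - x_3^6 - x_3^4 - x_3^3.
  reduce S modulo (f_1, f_2, g_3, g_4):
  remainder -x_2^2x_3^3 - x_2^2x_3^2 + x_2^2x_3 + x_2^2 - x_2x_3^5 - x_2x_3^4 - x_2 - x_3^6 + x_3^4 + x_3^3 - x_3^2 ≠ 0; add g_5 = -x_2^2x_3^3 - x_2^2x_3^2 + x_2^2x_3 + x_2^2 - x_2x_3^5 - x_2x_3^4 - x_2 - x_3^6 + x_3^4 + x_3^3 - x_3^2 to the basis.

S(g_3,g_4): lcm = x_1x_2x_3. S = x_1x_2 + x_1x_3^2 - x_1 - x_2^2x_3^2 - x_2^2x_3 - x_2x_3^4 - x_2x_3^3 - x_2x_3^2 - x_2x_3 - x_2 - x_3^5 - x_3^2 + x_3 + 1.
  reduce S modulo (f_1, f_2, g_3, g_4, g_5):
  remainder -x_2^2x_3^2 + x_2^2x_3 - x_2^2 - x_2x_3^4 + x_2x_3^3 + x_2x_3^2 + x_2x_3 + x_2 - x_3^5 - x_3^4 + x_3^2 ≠ 0; add g_6 = -x_2^2x_3^2 + x_2^2x_3 - x_2^2 - x_2x_3^4 + x_2x_3^3 + x_2x_3^2 + x_2x_3 + x_2 - x_3^5 - x_3^4 + x_3^2 to the basis.

The other S-polynomials (S(f_2,g_3), S(f_2,g_4), S(f_1,g_5), S(f_2,g_5), S(g_3,g_5), S(g_4,g_5), S(f_1,g_6), S(f_2,g_6), S(g_3,g_6), S(g_4,g_6), S(g_5,g_6)) all reduce to 0 modulo the current basis, so we have a Gröbner basis.
Inter-reduce: drop elements whose leading term is divisible by another's, tail-reduce, and make monic.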